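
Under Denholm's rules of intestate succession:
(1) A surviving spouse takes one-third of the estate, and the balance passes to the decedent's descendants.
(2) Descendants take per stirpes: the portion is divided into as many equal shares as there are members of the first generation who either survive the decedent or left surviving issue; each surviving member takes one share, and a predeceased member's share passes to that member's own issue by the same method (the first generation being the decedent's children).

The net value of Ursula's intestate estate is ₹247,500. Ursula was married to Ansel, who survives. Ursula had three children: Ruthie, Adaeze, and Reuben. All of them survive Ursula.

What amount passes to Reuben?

Reuben receives ₹55,000.

Ansel takes one-third of ₹247,500 = ₹82,500. The remaining ₹165,000 passes to the descendants.
The descendants' portion (₹165,000) is divided into 3 shares of ₹55,000: Ruthie, Adaeze, and Reuben each take ₹55,000.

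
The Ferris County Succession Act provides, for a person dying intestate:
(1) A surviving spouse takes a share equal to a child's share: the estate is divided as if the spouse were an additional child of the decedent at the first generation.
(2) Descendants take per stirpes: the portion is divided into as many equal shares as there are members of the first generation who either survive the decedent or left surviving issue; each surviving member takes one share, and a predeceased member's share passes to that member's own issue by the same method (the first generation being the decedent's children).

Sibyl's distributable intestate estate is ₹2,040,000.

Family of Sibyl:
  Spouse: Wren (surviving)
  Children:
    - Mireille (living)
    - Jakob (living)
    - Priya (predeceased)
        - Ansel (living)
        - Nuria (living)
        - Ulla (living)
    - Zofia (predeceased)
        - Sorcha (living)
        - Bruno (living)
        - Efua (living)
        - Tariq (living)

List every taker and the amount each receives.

Wren: ₹408,000; Mireille: ₹408,000; Jakob: ₹408,000; Ansel: ₹136,000; Nuria: ₹136,000; Ulla: ₹136,000; Sorcha: ₹102,000; Bruno: ₹102,000; Efua: ₹102,000; Tariq: ₹102,000

The spouse counts as an additional share at the children's level, so there are 5 primary shares of ₹408,000. Wren takes one such share (₹408,000).
The children's combined portion (₹1,632,000) is divided into 4 shares of ₹408,000: Mireille and Jakob each take ₹408,000; Priya's ₹408,000 share passes to Priya's issue; Zofia's ₹408,000 share passes to Zofia's issue.
Priya's share (₹408,000) is divided into 3 shares of ₹136,000: Ansel, Nuria, and Ulla each take ₹136,000.
Zofia's share (₹408,000) is divided into 4 shares of ₹102,000: Sorcha, Bruno, Efua, and Tariq each take ₹102,000.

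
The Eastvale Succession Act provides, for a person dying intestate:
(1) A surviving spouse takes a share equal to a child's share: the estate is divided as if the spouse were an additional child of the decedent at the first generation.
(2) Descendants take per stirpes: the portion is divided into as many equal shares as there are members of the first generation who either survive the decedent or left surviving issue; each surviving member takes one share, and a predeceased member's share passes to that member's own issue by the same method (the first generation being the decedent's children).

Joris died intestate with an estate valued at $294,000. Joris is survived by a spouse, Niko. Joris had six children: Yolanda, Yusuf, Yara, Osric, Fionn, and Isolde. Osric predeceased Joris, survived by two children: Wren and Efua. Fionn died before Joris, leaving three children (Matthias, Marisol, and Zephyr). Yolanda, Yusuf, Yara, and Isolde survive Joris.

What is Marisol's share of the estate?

Marisol receives $14,000.

The spouse counts as an additional share at the children's level, so there are 7 primary shares of $42,000. Niko takes one such share ($42,000).
The children's combined portion ($252,000) is divided into 6 shares of $42,000: Yolanda, Yusuf, Yara, and Isolde each take $42,000; Osric's $42,000 share passes to Osric's issue; Fionn's $42,000 share passes to Fionn's issue.
Osric's share ($42,000) is divided into 2 shares of $21,000: Wren and Efua each take $21,000.
Fionn's share ($42,000) is divided into 3 shares of $14,000: Matthias, Marisol, and Zephyr each take $14,000.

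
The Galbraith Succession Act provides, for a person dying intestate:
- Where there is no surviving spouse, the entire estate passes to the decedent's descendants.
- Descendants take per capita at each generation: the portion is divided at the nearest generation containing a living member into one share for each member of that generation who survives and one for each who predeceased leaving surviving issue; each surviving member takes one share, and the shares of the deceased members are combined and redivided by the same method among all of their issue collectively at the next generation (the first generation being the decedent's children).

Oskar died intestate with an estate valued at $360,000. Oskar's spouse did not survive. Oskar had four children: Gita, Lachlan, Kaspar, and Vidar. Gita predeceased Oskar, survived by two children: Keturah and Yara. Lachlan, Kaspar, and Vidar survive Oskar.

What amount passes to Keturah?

The entire $360,000 passes to the descendants.
That amount ($360,000) is divided at the children's generation into 4 shares of $90,000. Lachlan, Kaspar, and Vidar each take $90,000. The remaining share for the deceased Gita ($90,000) is carried to the next generation.
That pool ($90,000) is divided at the grandchildren's generation equally among Keturah and Yara: $45,000 each.

Keturah receives $45,000.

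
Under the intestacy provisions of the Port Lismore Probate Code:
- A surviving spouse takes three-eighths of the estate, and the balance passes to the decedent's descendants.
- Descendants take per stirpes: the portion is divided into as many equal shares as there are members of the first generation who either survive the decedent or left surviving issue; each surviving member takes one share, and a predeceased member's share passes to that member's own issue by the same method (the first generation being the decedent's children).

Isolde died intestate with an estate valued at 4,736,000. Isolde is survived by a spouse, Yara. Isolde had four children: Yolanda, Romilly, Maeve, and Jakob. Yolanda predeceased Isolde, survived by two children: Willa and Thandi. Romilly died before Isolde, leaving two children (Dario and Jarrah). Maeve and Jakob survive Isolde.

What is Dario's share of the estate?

Yara takes three-eighths of 4,736,000 = 1,776,000. The remaining 2,960,000 passes to the descendants.
The descendants' portion (2,960,000) is divided into 4 shares of 740,000: Maeve and Jakob each take 740,000; Yolanda's 740,000 share passes to Yolanda's issue; Romilly's 740,000 share passes to Romilly's issue.
Yolanda's share (740,000) is divided into 2 shares of 370,000: Willa and Thandi each take 370,000.
Romilly's share (740,000) is divided into 2 shares of 370,000: Dario and Jarrah each take 370,000.

Dario receives 370,000.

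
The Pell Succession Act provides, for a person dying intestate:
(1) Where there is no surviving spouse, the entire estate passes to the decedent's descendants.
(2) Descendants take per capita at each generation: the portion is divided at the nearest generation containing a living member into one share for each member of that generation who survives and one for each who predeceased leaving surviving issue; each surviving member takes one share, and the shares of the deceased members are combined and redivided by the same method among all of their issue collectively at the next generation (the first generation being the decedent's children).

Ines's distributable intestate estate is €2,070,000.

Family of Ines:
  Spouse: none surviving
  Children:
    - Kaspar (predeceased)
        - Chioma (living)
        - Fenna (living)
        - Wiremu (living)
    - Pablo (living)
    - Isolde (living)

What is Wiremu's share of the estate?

The entire €2,070,000 passes to the descendants.
That amount (€2,070,000) is divided at the children's generation into 3 shares of €690,000. Pablo and Isolde each take €690,000. The remaining share for the deceased Kaspar (€690,000) is carried to the next generation.
That pool (€690,000) is divided at the grandchildren's generation equally among Chioma, Fenna, and Wiremu: €230,000 each.

Wiremu receives €230,000.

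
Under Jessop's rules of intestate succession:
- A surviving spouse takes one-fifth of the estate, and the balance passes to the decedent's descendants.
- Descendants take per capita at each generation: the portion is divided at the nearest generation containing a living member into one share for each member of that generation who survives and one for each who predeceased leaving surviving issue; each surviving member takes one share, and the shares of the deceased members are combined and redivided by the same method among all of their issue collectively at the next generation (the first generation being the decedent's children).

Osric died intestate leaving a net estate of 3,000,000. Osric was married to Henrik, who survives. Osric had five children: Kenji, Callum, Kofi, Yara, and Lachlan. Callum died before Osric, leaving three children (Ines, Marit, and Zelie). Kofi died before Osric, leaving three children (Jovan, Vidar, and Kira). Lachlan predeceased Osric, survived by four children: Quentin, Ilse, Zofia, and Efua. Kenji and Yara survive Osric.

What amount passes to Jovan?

Jovan receives 144,000.

Henrik takes one-fifth of 3,000,000 = 600,000. The remaining 2,400,000 passes to the descendants.
The descendants' portion (2,400,000) is divided at the children's generation into 5 shares of 480,000. Kenji and Yara each take 480,000. The 3 shares of the deceased (Callum, Kofi, and Lachlan) are combined into a pool of 1,440,000.
That pool (1,440,000) is divided at the grandchildren's generation equally among Ines, Marit, Zelie, Jovan, Vidar, Kira, Quentin, Ilse, Zofia, and Efua: 144,000 each.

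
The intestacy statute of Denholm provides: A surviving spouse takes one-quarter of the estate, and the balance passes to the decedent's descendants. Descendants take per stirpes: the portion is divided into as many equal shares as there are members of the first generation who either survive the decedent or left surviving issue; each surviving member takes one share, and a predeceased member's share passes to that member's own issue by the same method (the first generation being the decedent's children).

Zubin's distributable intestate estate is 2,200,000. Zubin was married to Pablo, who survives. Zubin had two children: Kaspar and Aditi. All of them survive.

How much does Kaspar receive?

Kaspar receives 825,000.

Pablo takes one-quarter of 2,200,000 = 550,000. The remaining 1,650,000 passes to the descendants.
The descendants' portion (1,650,000) is divided into 2 shares of 825,000: Kaspar and Aditi each take 825,000.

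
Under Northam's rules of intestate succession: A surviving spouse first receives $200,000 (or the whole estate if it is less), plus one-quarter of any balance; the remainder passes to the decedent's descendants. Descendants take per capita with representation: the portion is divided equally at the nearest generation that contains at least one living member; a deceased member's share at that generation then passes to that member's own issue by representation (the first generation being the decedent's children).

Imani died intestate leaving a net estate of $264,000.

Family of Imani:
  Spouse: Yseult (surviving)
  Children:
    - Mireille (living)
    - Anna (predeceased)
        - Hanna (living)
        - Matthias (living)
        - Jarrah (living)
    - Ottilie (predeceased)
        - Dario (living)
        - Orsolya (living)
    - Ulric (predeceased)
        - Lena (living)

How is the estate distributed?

Yseult first takes $200,000, leaving a balance of $64,000. Yseult then takes one-quarter of the balance ($16,000), for a total of $216,000. The remaining $48,000 passes to the descendants.
The descendants' portion ($48,000) is divided into 4 shares of $12,000: Mireille takes $12,000; Anna's $12,000 share passes to Anna's issue; Ottilie's $12,000 share passes to Ottilie's issue; Ulric's $12,000 share passes to Ulric's issue.
Anna's share ($12,000) is divided into 3 shares of $4,000: Hanna, Matthias, and Jarrah each take $4,000.
Ottilie's share ($12,000) is divided into 2 shares of $6,000: Dario and Orsolya each take $6,000.
Ulric's share ($12,000) passes entirely to Lena.

Yseult: $216,000; Mireille: $12,000; Hanna: $4,000; Matthias: $4,000; Jarrah: $4,000; Dario: $6,000; Orsolya: $6,000; Lena: $12,000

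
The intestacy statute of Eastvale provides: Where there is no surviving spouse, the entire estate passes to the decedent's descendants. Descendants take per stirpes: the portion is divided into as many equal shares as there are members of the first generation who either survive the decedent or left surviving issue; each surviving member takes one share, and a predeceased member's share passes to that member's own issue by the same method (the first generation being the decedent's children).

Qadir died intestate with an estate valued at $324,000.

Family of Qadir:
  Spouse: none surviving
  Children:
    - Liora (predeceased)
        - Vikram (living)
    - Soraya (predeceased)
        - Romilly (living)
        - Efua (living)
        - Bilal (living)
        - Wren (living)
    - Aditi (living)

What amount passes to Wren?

Wren receives $27,000.

The entire $324,000 passes to the descendants.
That amount ($324,000) is divided into 3 shares of $108,000: Aditi takes $108,000; Liora's $108,000 share passes to Liora's issue; Soraya's $108,000 share passes to Soraya's issue.
Liora's share ($108,000) passes entirely to Vikram.
Soraya's share ($108,000) is divided into 4 shares of $27,000: Romilly, Efua, Bilal, and Wren each take $27,000.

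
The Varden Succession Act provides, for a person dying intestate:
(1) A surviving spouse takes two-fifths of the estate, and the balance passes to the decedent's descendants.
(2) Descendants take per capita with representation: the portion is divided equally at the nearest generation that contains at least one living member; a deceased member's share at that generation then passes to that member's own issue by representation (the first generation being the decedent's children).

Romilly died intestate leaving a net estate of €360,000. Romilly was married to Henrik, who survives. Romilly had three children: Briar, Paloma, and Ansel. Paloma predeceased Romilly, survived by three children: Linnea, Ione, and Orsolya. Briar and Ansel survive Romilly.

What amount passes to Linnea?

Linnea receives €24,000.

Henrik takes two-fifths of €360,000 = €144,000. The remaining €216,000 passes to the descendants.
The descendants' portion (€216,000) is divided into 3 shares of €72,000: Briar and Ansel each take €72,000; Paloma's €72,000 share passes to Paloma's issue.
Paloma's share (€72,000) is divided into 3 shares of €24,000: Linnea, Ione, and Orsolya each take €24,000.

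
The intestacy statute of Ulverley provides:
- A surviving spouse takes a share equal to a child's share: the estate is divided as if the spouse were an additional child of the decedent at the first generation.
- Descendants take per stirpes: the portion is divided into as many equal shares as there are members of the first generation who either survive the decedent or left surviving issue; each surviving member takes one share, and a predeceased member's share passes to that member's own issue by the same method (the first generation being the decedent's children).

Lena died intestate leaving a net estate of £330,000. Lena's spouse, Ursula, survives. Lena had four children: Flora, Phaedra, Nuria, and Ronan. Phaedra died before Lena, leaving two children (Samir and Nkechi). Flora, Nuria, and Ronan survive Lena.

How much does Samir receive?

The spouse counts as an additional share at the children's level, so there are 5 primary shares of £66,000. Ursula takes one such share (£66,000).
The children's combined portion (£264,000) is divided into 4 shares of £66,000: Flora, Nuria, and Ronan each take £66,000; Phaedra's £66,000 share passes to Phaedra's issue.
Phaedra's share (£66,000) is divided into 2 shares of £33,000: Samir and Nkechi each take £33,000.

Samir receives £33,000.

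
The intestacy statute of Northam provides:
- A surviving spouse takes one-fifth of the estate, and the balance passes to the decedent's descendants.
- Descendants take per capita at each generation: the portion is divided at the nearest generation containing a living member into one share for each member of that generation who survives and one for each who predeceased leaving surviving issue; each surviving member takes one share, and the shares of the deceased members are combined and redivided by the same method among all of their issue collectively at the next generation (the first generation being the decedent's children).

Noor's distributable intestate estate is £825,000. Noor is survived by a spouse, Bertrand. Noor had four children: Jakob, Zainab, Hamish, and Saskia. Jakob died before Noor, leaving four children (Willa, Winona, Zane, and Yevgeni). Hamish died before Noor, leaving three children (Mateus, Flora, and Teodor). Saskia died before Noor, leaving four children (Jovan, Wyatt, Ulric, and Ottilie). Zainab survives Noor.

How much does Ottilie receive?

Ottilie receives £45,000.

Bertrand takes one-fifth of £825,000 = £165,000. The remaining £660,000 passes to the descendants.
The descendants' portion (£660,000) is divided at the children's generation into 4 shares of £165,000. Zainab takes £165,000. The 3 shares of the deceased (Jakob, Hamish, and Saskia) are combined into a pool of £495,000.
That pool (£495,000) is divided at the grandchildren's generation equally among Willa, Winona, Zane, Yevgeni, Mateus, Flora, Teodor, Jovan, Wyatt, Ulric, and Ottilie: £45,000 each.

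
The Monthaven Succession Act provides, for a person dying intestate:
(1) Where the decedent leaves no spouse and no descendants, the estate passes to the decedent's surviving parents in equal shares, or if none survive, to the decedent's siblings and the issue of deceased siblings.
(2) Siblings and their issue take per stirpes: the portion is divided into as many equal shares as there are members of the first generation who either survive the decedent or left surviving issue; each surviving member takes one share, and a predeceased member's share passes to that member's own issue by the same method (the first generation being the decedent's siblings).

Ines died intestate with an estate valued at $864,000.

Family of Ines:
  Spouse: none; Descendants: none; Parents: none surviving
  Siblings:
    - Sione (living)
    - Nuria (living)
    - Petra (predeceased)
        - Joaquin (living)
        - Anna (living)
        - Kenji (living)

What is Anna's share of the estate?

The entire $864,000 passes to the siblings and their issue.
That amount ($864,000) is divided into 3 shares of $288,000: Sione and Nuria each take $288,000; Petra's $288,000 share passes to Petra's issue.
Petra's share ($288,000) is divided into 3 shares of $96,000: Joaquin, Anna, and Kenji each take $96,000.

Anna receives $96,000.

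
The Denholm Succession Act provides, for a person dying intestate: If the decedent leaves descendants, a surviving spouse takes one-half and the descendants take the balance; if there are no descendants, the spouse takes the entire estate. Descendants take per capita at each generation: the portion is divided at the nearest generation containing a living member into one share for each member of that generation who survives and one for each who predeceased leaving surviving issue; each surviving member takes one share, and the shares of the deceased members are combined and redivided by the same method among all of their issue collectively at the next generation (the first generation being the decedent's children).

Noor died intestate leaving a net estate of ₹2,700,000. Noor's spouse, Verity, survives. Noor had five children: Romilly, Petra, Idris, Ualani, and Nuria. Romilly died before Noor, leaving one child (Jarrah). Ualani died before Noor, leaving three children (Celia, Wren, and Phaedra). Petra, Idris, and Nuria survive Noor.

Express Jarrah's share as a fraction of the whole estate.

Jarrah receives 1/20 of the estate.

Verity takes one-half of ₹2,700,000 = ₹1,350,000. The remaining ₹1,350,000 passes to the descendants.
The descendants' portion (₹1,350,000) is divided at the children's generation into 5 shares of ₹270,000. Petra, Idris, and Nuria each take ₹270,000. The 2 shares of the deceased (Romilly and Ualani) are combined into a pool of ₹540,000.
That pool (₹540,000) is divided at the grandchildren's generation equally among Jarrah, Celia, Wren, and Phaedra: ₹135,000 each.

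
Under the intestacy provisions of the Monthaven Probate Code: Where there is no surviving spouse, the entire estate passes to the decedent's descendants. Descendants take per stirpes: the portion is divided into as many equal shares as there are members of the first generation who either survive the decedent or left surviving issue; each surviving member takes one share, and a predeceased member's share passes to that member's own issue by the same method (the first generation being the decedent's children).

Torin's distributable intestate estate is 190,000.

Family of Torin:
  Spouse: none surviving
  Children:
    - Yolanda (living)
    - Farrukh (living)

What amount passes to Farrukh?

The entire 190,000 passes to the descendants.
That amount (190,000) is divided into 2 shares of 95,000: Yolanda and Farrukh each take 95,000.

Farrukh receives 95,000.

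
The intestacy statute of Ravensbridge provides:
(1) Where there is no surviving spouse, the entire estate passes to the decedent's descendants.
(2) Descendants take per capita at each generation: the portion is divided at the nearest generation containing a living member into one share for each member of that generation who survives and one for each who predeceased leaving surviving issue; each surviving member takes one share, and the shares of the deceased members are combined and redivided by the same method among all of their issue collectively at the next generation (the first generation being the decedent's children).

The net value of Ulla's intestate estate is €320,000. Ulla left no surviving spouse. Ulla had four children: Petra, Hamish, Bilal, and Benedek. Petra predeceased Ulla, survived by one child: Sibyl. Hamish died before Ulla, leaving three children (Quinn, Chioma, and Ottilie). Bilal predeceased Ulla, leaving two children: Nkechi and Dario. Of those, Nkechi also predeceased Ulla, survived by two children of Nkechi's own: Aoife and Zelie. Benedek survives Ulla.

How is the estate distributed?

Sibyl: €40,000; Quinn: €40,000; Chioma: €40,000; Ottilie: €40,000; Aoife: €20,000; Zelie: €20,000; Dario: €40,000; Benedek: €80,000

The entire €320,000 passes to the descendants.
That amount (€320,000) is divided at the children's generation into 4 shares of €80,000. Benedek takes €80,000. The 3 shares of the deceased (Petra, Hamish, and Bilal) are combined into a pool of €240,000.
That pool (€240,000) is divided at the grandchildren's generation into 6 shares of €40,000. Sibyl, Quinn, Chioma, Ottilie, and Dario each take €40,000. The remaining share for the deceased Nkechi (€40,000) is carried to the next generation.
That pool (€40,000) is divided at the great-grandchildren's generation equally among Aoife and Zelie: €20,000 each.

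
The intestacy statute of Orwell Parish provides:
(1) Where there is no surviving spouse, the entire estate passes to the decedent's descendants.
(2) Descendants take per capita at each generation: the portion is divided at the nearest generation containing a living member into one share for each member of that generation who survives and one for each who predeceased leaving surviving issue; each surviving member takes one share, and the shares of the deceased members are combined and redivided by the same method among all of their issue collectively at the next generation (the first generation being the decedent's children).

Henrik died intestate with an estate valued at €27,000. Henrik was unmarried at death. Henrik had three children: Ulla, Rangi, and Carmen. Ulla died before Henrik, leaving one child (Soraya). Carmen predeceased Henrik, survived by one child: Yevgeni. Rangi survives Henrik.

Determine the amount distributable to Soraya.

Soraya receives €9,000.

The entire €27,000 passes to the descendants.
That amount (€27,000) is divided at the children's generation into 3 shares of €9,000. Rangi takes €9,000. The 2 shares of the deceased (Ulla and Carmen) are combined into a pool of €18,000.
That pool (€18,000) is divided at the grandchildren's generation equally among Soraya and Yevgeni: €9,000 each.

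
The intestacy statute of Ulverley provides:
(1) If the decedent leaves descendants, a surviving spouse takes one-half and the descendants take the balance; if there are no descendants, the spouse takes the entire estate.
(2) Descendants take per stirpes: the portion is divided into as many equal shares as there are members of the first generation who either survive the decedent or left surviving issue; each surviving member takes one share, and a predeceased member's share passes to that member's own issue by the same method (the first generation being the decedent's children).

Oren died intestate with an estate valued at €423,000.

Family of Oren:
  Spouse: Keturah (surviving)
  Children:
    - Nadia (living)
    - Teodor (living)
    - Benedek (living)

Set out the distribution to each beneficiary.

Keturah: €211,500; Nadia: €70,500; Teodor: €70,500; Benedek: €70,500

Keturah takes one-half of €423,000 = €211,500. The remaining €211,500 passes to the descendants.
The descendants' portion (€211,500) is divided into 3 shares of €70,500: Nadia, Teodor, and Benedek each take €70,500.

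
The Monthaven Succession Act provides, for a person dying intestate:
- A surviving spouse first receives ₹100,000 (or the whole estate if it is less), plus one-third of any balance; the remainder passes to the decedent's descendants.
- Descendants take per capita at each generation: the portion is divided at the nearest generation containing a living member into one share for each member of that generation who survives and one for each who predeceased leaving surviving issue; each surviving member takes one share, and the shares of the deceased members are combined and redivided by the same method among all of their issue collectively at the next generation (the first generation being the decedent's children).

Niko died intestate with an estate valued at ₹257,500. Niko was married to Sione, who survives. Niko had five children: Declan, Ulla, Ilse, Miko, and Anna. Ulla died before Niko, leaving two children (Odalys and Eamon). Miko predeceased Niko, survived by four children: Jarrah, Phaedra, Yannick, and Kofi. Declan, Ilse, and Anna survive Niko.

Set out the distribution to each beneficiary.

Sione: ₹152,500; Declan: ₹21,000; Odalys: ₹7,000; Eamon: ₹7,000; Ilse: ₹21,000; Jarrah: ₹7,000; Phaedra: ₹7,000; Yannick: ₹7,000; Kofi: ₹7,000; Anna: ₹21,000

Sione first takes ₹100,000, leaving a balance of ₹157,500. Sione then takes one-third of the balance (₹52,500), for a total of ₹152,500. The remaining ₹105,000 passes to the descendants.
The descendants' portion (₹105,000) is divided at the children's generation into 5 shares of ₹21,000. Declan, Ilse, and Anna each take ₹21,000. The 2 shares of the deceased (Ulla and Miko) are combined into a pool of ₹42,000.
That pool (₹42,000) is divided at the grandchildren's generation equally among Odalys, Eamon, Jarrah, Phaedra, Yannick, and Kofi: ₹7,000 each.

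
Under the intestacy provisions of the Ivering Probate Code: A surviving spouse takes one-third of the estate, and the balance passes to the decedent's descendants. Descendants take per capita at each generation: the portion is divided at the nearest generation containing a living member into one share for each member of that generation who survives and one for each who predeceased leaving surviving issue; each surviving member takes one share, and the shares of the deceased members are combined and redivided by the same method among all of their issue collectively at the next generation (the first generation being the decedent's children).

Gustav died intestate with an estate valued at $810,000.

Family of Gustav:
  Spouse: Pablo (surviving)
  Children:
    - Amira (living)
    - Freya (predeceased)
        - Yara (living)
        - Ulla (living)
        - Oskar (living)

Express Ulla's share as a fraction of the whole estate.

Ulla receives 1/9 of the estate.

Pablo takes one-third of $810,000 = $270,000. The remaining $540,000 passes to the descendants.
The descendants' portion ($540,000) is divided at the children's generation into 2 shares of $270,000. Amira takes $270,000. The remaining share for the deceased Freya ($270,000) is carried to the next generation.
That pool ($270,000) is divided at the grandchildren's generation equally among Yara, Ulla, and Oskar: $90,000 each.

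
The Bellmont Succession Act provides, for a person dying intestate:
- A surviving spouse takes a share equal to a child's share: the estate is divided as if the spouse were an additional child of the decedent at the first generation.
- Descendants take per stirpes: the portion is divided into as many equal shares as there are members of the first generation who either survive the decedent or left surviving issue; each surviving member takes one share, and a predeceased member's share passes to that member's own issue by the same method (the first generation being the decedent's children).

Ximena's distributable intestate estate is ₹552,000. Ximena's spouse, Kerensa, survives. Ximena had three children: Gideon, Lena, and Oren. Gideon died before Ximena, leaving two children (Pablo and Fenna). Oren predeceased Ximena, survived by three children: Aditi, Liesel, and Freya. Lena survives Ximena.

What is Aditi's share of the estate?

Aditi receives ₹46,000.

The spouse counts as an additional share at the children's level, so there are 4 primary shares of ₹138,000. Kerensa takes one such share (₹138,000).
The children's combined portion (₹414,000) is divided into 3 shares of ₹138,000: Lena takes ₹138,000; Gideon's ₹138,000 share passes to Gideon's issue; Oren's ₹138,000 share passes to Oren's issue.
Gideon's share (₹138,000) is divided into 2 shares of ₹69,000: Pablo and Fenna each take ₹69,000.
Oren's share (₹138,000) is divided into 3 shares of ₹46,000: Aditi, Liesel, and Freya each take ₹46,000.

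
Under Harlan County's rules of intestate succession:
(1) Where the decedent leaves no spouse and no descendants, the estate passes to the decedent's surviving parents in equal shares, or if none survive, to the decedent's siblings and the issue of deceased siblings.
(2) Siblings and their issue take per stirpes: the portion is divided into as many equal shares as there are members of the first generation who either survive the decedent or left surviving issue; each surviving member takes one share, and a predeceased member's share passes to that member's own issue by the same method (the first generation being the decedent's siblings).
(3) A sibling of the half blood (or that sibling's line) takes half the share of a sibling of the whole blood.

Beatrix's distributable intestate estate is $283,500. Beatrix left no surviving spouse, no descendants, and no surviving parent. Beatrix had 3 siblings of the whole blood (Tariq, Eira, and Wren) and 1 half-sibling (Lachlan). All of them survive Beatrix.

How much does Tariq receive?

Tariq receives $81,000.

The entire $283,500 passes to the siblings and their issue.
Counting each half-blood sibling's line as half a unit, there are 7/2 units in $283,500, so one unit is $81,000. Whole-blood lines (Tariq, Eira, and Wren) take $81,000 each; half-blood lines (Lachlan) take $40,500 each.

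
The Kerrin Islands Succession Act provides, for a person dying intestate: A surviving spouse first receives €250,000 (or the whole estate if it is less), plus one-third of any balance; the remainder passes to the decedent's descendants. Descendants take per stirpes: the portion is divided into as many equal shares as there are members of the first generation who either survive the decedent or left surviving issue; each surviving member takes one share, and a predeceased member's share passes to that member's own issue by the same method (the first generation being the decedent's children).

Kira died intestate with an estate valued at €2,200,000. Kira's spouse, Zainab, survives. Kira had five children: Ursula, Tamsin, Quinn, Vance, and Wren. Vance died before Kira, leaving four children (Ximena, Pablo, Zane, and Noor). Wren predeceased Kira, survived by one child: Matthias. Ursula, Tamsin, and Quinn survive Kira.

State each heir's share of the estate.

Zainab: €900,000; Ursula: €260,000; Tamsin: €260,000; Quinn: €260,000; Ximena: €65,000; Pablo: €65,000; Zane: €65,000; Noor: €65,000; Matthias: €260,000

Zainab first takes €250,000, leaving a balance of €1,950,000. Zainab then takes one-third of the balance (€650,000), for a total of €900,000. The remaining €1,300,000 passes to the descendants.
The descendants' portion (€1,300,000) is divided into 5 shares of €260,000: Ursula, Tamsin, and Quinn each take €260,000; Vance's €260,000 share passes to Vance's issue; Wren's €260,000 share passes to Wren's issue.
Vance's share (€260,000) is divided into 4 shares of €65,000: Ximena, Pablo, Zane, and Noor each take €65,000.
Wren's share (€260,000) passes entirely to Matthias.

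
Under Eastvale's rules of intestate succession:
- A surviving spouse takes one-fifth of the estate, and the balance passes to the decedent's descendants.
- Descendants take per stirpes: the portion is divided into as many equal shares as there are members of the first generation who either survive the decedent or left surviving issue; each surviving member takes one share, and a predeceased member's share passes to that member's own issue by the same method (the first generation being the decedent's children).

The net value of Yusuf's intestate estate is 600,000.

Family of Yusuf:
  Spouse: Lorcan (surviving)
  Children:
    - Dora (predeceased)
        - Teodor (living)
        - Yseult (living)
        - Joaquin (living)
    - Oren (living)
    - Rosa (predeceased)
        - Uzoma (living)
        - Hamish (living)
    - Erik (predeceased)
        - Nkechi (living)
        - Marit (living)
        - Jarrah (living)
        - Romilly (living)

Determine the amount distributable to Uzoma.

Uzoma receives 60,000.

Lorcan takes one-fifth of 600,000 = 120,000. The remaining 480,000 passes to the descendants.
The descendants' portion (480,000) is divided into 4 shares of 120,000: Oren takes 120,000; Dora's 120,000 share passes to Dora's issue; Rosa's 120,000 share passes to Rosa's issue; Erik's 120,000 share passes to Erik's issue.
Dora's share (120,000) is divided into 3 shares of 40,000: Teodor, Yseult, and Joaquin each take 40,000.
Rosa's share (120,000) is divided into 2 shares of 60,000: Uzoma and Hamish each take 60,000.
Erik's share (120,000) is divided into 4 shares of 30,000: Nkechi, Marit, Jarrah, and Romilly each take 30,000.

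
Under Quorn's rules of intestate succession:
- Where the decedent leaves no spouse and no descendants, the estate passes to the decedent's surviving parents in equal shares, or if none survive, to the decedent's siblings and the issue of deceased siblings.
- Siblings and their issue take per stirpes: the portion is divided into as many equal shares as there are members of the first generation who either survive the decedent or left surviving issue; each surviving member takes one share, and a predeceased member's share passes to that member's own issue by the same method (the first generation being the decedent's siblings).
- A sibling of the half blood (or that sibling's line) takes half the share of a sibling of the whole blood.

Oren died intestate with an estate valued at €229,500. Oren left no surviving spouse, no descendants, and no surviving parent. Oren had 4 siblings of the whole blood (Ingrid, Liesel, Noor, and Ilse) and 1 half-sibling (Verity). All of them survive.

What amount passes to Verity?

The entire €229,500 passes to the siblings and their issue.
Counting each half-blood sibling's line as half a unit, there are 9/2 units in €229,500, so one unit is €51,000. Whole-blood lines (Ingrid, Liesel, Noor, and Ilse) take €51,000 each; half-blood lines (Verity) take €25,500 each.

Verity receives €25,500.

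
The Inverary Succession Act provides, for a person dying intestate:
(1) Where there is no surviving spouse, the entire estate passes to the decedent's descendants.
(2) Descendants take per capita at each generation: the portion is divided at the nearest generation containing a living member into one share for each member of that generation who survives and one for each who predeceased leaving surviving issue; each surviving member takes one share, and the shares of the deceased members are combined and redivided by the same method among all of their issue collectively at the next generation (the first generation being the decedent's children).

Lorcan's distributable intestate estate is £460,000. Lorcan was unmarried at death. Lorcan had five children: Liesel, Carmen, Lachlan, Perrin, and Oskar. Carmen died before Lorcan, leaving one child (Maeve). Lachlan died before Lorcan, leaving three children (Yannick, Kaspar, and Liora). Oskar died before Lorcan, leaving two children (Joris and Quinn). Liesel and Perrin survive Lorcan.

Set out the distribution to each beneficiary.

Liesel: £92,000; Maeve: £46,000; Yannick: £46,000; Kaspar: £46,000; Liora: £46,000; Perrin: £92,000; Joris: £46,000; Quinn: £46,000

The entire £460,000 passes to the descendants.
That amount (£460,000) is divided at the children's generation into 5 shares of £92,000. Liesel and Perrin each take £92,000. The 3 shares of the deceased (Carmen, Lachlan, and Oskar) are combined into a pool of £276,000.
That pool (£276,000) is divided at the grandchildren's generation equally among Maeve, Yannick, Kaspar, Liora, Joris, and Quinn: £46,000 each.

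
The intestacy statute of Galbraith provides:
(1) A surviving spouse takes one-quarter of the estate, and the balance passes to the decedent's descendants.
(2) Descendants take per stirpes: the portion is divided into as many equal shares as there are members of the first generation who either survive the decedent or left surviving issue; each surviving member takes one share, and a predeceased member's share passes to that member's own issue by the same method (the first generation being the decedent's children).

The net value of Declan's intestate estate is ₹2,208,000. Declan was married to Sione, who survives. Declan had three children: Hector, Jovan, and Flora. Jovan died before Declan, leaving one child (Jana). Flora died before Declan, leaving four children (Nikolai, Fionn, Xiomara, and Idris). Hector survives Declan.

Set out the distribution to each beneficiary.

Sione takes one-quarter of ₹2,208,000 = ₹552,000. The remaining ₹1,656,000 passes to the descendants.
The descendants' portion (₹1,656,000) is divided into 3 shares of ₹552,000: Hector takes ₹552,000; Jovan's ₹552,000 share passes to Jovan's issue; Flora's ₹552,000 share passes to Flora's issue.
Jovan's share (₹552,000) passes entirely to Jana.
Flora's share (₹552,000) is divided into 4 shares of ₹138,000: Nikolai, Fionn, Xiomara, and Idris each take ₹138,000.

Sione: ₹552,000; Hector: ₹552,000; Jana: ₹552,000; Nikolai: ₹138,000; Fionn: ₹138,000; Xiomara: ₹138,000; Idris: ₹138,000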